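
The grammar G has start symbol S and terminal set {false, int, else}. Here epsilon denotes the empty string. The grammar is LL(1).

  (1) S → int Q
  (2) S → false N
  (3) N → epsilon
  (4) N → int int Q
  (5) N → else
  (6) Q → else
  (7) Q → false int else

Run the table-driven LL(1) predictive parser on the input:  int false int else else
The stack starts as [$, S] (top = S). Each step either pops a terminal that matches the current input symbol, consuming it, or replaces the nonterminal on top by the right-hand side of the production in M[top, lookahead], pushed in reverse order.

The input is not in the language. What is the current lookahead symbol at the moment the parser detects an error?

else

     Stack             Input                      Action
  1  $ S               int false int else else $  expand S → int Q
  2  $ Q int           int false int else else $  match int
  3  $ Q               false int else else $      expand Q → false int else
  4  $ else int false  false int else else $      match false
  5  $ else int        int else else $            match int
  6  $ else            else else $                match else
  7  $                 else $                     error: stack empty but input remains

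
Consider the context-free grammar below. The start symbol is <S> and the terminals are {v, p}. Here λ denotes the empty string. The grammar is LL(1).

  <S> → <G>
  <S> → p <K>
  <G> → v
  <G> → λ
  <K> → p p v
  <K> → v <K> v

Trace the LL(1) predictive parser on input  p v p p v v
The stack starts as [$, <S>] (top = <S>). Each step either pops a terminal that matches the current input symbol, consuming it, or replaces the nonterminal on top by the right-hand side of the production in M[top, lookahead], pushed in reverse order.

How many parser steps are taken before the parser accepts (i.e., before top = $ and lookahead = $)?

     Stack      Input          Action
  1  $ <S>      p v p p v v $  expand <S> → p <K>
  2  $ <K> p    p v p p v v $  match p
  3  $ <K>      v p p v v $    expand <K> → v <K> v
  4  $ v <K> v  v p p v v $    match v
  5  $ v <K>    p p v v $      expand <K> → p p v
  6  $ v v p p  p p v v $      match p
  7  $ v v p    p v v $        match p
  8  $ v v      v v $          match v
  9  $ v        v $            match v
Accept reached after 9 steps.

9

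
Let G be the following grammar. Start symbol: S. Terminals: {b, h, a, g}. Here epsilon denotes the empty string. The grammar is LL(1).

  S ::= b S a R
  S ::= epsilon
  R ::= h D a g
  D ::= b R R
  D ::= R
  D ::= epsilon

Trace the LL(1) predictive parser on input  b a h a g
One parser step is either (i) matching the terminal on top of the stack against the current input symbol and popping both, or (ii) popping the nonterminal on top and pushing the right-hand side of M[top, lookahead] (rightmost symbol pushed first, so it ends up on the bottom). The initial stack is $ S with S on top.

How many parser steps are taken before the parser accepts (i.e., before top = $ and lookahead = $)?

9

step 1: stack=$ S  input=b a h a g $  — expand S ::= b S a R
step 2: stack=$ R a S b  input=b a h a g $  — match b
step 3: stack=$ R a S  input=a h a g $  — expand S ::= epsilon
step 4: stack=$ R a  input=a h a g $  — match a
step 5: stack=$ R  input=h a g $  — expand R ::= h D a g
step 6: stack=$ g a D h  input=h a g $  — match h
step 7: stack=$ g a D  input=a g $  — expand D ::= epsilon
step 8: stack=$ g a  input=a g $  — match a
step 9: stack=$ g  input=g $  — match g
Accept reached after 9 steps.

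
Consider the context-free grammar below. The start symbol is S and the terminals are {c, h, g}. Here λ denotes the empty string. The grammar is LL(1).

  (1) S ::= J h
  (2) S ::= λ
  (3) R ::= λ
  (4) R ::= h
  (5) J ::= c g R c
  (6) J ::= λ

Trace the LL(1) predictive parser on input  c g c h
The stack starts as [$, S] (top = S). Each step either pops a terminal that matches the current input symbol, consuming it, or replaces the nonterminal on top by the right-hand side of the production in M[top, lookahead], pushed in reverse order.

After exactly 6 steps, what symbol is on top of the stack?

h

step 1: stack=$ S  input=c g c h $  — expand S ::= J h
step 2: stack=$ h J  input=c g c h $  — expand J ::= c g R c
step 3: stack=$ h c R g c  input=c g c h $  — match c
step 4: stack=$ h c R g  input=g c h $  — match g
step 5: stack=$ h c R  input=c h $  — expand R ::= λ
step 6: stack=$ h c  input=c h $  — match c
Stack after step 6: $ h (top = h).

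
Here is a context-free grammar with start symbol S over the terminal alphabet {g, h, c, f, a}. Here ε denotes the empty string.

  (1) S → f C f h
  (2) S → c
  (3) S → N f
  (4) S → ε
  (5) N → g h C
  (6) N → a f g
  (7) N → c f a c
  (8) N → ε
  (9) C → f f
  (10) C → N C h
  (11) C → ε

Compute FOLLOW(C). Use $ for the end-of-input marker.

FIRST(N) = {ε, a, c, g}
FIRST(S) = {ε, a, c, f, g}  (via N f)
FIRST(C) = {ε, a, c, f, g, h}  (via N C h)
FOLLOW(S) includes $ since S is the start symbol.
FOLLOW(S): S appears on no right-hand side. Thus FOLLOW(S) = {$}.
FOLLOW(N): in S→N f, N is followed by f with FIRST {f}; in C→N C h, N is followed by C h with FIRST {a, c, f, g, h}. Thus FOLLOW(N) = {a, c, f, g, h}.
FOLLOW(C): in S→f C f h, C is followed by f h with FIRST {f}; in N→g h C, the suffix after C is empty, so FOLLOW(C) ⊇ FOLLOW(N) = {a, c, f, g, h}; in C→N C h, C is followed by h with FIRST {h}. Thus FOLLOW(C) = {a, c, f, g, h}.

{a, c, f, g, h}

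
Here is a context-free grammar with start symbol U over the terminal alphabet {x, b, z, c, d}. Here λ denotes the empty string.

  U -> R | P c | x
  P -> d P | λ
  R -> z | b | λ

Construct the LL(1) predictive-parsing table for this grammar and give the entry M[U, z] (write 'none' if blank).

U -> R

FIRST(P): from P->d P we get {d}; from P->λ we get {λ}. So FIRST(P) = {λ, d}.
FIRST(R): from R->z we get {z}; from R->b we get {b}; from R->λ we get {λ}. So FIRST(R) = {λ, b, z}.
FIRST(U): from U->R we get {λ, b, z}; from U->P c we get {c, d}; from U->x we get {x}. So FIRST(U) = {λ, b, c, d, x, z}.
FOLLOW(U) includes $ since U is the start symbol.
FOLLOW(U): U appears on no right-hand side. Thus FOLLOW(U) = {$}.
For U -> R: FIRST(R) = {λ, b, z}, so it goes in M[U, t] for t ∈ {b, z}; since λ ∈ FIRST, also for every t ∈ FOLLOW(U) = {$}.
For U -> P c: FIRST(P c) = {c, d}, so it goes in M[U, t] for t ∈ {c, d}.
For U -> x: FIRST(x) = {x}, so it goes in M[U, t] for t ∈ {x}.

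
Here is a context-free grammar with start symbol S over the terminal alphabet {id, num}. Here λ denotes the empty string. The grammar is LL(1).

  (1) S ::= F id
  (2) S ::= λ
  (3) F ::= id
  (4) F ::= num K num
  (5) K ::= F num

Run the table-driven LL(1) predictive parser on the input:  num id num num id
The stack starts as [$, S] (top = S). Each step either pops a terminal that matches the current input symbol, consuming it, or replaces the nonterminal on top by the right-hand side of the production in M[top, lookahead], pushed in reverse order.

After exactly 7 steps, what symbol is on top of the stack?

     Stack            Input                Action
  1  $ S              num id num num id $  expand S ::= F id
  2  $ id F           num id num num id $  expand F ::= num K num
  3  $ id num K num   num id num num id $  match num
  4  $ id num K       id num num id $      expand K ::= F num
  5  $ id num num F   id num num id $      expand F ::= id
  6  $ id num num id  id num num id $      match id
  7  $ id num num     num num id $         match num
Stack after step 7: $ id num (top = num).

num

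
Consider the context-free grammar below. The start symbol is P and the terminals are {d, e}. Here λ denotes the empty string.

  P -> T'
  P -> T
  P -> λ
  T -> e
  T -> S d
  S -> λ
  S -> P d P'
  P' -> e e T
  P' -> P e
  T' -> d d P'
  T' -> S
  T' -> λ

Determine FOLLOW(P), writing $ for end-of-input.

{$, d, e}

FIRST(P) = {λ, d, e}  (via T', T)
FIRST(S) = {λ, d, e}  (via P d P')
FIRST(P') = {d, e}  (via P e)
FIRST(T) = {d, e}  (via S d)
FIRST(T') = {λ, d, e}  (via S)
FOLLOW(P) includes $ since P is the start symbol.
FOLLOW(P): in S->P d P', P is followed by d P' with FIRST {d}; in P'->P e, P is followed by e with FIRST {e}. Thus FOLLOW(P) = {$, d, e}.
FOLLOW(T'): in P->T', the suffix after T' is empty, so FOLLOW(T') ⊇ FOLLOW(P) = {$, d, e}. Thus FOLLOW(T') = {$, d, e}.
FOLLOW(S): in T->S d, S is followed by d with FIRST {d}; in T'->S, the suffix after S is empty, so FOLLOW(S) ⊇ FOLLOW(T') = {$, d, e}. Thus FOLLOW(S) = {$, d, e}.
FOLLOW(P'): in S->P d P', the suffix after P' is empty, so FOLLOW(P') ⊇ FOLLOW(S) = {$, d, e}; in T'->d d P', the suffix after P' is empty, so FOLLOW(P') ⊇ FOLLOW(T') = {$, d, e}. Thus FOLLOW(P') = {$, d, e}.
FOLLOW(T): in P->T, the suffix after T is empty, so FOLLOW(T) ⊇ FOLLOW(P) = {$, d, e}; in P'->e e T, the suffix after T is empty, so FOLLOW(T) ⊇ FOLLOW(P') = {$, d, e}. Thus FOLLOW(T) = {$, d, e}.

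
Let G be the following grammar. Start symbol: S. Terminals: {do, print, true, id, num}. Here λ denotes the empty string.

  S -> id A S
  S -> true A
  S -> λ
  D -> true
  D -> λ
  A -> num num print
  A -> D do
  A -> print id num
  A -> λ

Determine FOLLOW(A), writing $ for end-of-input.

{$, id, true}

FIRST(S) = {λ, id, true}
FIRST(D) = {λ, true}
FIRST(A) = {λ, do, num, print, true}  (via D do)
FOLLOW(S) includes $ since S is the start symbol.
FOLLOW(S): in S->id A S, the suffix after S is empty (adds nothing new). Thus FOLLOW(S) = {$}.
FOLLOW(D): in A->D do, D is followed by do with FIRST {do}. Thus FOLLOW(D) = {do}.
FOLLOW(A): in S->id A S, A is followed by S with FIRST {λ, id, true}; in S->id A S, the suffix after A is nullable, so FOLLOW(A) ⊇ FOLLOW(S) = {$}; in S->true A, the suffix after A is empty, so FOLLOW(A) ⊇ FOLLOW(S) = {$}. Thus FOLLOW(A) = {$, id, true}.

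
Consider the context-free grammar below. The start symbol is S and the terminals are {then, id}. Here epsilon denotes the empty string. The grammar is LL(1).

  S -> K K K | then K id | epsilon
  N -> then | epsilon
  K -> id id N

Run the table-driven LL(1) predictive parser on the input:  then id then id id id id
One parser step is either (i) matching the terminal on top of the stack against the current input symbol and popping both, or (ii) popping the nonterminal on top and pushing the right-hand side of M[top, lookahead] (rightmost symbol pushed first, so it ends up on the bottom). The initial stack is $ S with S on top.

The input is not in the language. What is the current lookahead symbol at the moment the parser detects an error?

then

step 1: stack=$ S  input=then id then id id id id $  — expand S -> then K id
step 2: stack=$ id K then  input=then id then id id id id $  — match then
step 3: stack=$ id K  input=id then id id id id $  — expand K -> id id N
step 4: stack=$ id N id id  input=id then id id id id $  — match id
step 5: stack=$ id N id  input=then id id id id $  — error: top is terminal id but lookahead is then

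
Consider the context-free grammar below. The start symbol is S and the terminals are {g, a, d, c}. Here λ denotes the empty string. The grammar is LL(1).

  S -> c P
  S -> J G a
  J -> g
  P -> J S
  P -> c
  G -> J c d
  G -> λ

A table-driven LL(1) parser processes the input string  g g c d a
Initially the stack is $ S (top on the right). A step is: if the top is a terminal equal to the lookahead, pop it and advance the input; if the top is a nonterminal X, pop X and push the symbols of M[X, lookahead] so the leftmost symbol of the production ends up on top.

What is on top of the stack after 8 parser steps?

     Stack      Input        Action
  1  $ S        g g c d a $  expand S -> J G a
  2  $ a G J    g g c d a $  expand J -> g
  3  $ a G g    g g c d a $  match g
  4  $ a G      g c d a $    expand G -> J c d
  5  $ a d c J  g c d a $    expand J -> g
  6  $ a d c g  g c d a $    match g
  7  $ a d c    c d a $      match c
  8  $ a d      d a $        match d
Stack after step 8: $ a (top = a).

a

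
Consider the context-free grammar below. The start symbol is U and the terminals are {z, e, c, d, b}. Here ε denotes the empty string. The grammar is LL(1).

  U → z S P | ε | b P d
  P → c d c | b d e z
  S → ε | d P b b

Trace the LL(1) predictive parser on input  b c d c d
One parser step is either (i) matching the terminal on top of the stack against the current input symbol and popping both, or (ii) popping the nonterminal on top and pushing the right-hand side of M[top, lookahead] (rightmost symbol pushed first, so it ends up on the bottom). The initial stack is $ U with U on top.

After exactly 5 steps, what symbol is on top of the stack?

c

     Stack      Input        Action
  1  $ U        b c d c d $  expand U → b P d
  2  $ d P b    b c d c d $  match b
  3  $ d P      c d c d $    expand P → c d c
  4  $ d c d c  c d c d $    match c
  5  $ d c d    d c d $      match d
Stack after step 5: $ d c (top = c).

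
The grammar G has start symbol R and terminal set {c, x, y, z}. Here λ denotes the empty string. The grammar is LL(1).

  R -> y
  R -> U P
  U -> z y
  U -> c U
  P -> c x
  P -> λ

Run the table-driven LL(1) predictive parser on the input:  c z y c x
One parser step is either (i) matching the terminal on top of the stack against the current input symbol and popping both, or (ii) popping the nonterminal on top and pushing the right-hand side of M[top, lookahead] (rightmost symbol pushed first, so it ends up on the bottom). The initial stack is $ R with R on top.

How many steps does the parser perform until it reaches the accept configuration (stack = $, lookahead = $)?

     Stack    Input        Action
  1  $ R      c z y c x $  expand R -> U P
  2  $ P U    c z y c x $  expand U -> c U
  3  $ P U c  c z y c x $  match c
  4  $ P U    z y c x $    expand U -> z y
  5  $ P y z  z y c x $    match z
  6  $ P y    y c x $      match y
  7  $ P      c x $        expand P -> c x
  8  $ x c    c x $        match c
  9  $ x      x $          match x
Accept reached after 9 steps.

9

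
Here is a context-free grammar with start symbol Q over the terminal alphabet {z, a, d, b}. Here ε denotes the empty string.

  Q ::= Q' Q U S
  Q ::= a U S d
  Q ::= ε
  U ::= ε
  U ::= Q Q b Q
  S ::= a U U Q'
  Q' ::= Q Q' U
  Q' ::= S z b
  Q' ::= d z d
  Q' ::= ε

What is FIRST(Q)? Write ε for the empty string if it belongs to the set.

FIRST(S): from S::=a U U Q' we get {a}. So FIRST(S) = {a}.
FIRST(Q): from Q::=Q' Q U S we get {a, b, d}; from Q::=a U S d we get {a}; from Q::=ε we get {ε}. So FIRST(Q) = {ε, a, b, d}.
FIRST(U): from U::=ε we get {ε}; from U::=Q Q b Q we get {a, b, d}. So FIRST(U) = {ε, a, b, d}.
FIRST(Q'): from Q'::=Q Q' U we get {ε, a, b, d}; from Q'::=S z b we get {a}; from Q'::=d z d we get {d}; from Q'::=ε we get {ε}. So FIRST(Q') = {ε, a, b, d}.

{ε, a, b, d}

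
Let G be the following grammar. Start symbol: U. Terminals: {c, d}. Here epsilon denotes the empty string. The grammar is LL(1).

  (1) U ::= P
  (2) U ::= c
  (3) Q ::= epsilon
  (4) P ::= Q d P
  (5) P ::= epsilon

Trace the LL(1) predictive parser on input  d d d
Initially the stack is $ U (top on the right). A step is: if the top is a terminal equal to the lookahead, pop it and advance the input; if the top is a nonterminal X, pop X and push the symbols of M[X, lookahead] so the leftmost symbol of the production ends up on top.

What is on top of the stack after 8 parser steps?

Q

step 1: stack=$ U  input=d d d $  — expand U ::= P
step 2: stack=$ P  input=d d d $  — expand P ::= Q d P
step 3: stack=$ P d Q  input=d d d $  — expand Q ::= epsilon
step 4: stack=$ P d  input=d d d $  — match d
step 5: stack=$ P  input=d d $  — expand P ::= Q d P
step 6: stack=$ P d Q  input=d d $  — expand Q ::= epsilon
step 7: stack=$ P d  input=d d $  — match d
step 8: stack=$ P  input=d $  — expand P ::= Q d P
Stack after step 8: $ P d Q (top = Q).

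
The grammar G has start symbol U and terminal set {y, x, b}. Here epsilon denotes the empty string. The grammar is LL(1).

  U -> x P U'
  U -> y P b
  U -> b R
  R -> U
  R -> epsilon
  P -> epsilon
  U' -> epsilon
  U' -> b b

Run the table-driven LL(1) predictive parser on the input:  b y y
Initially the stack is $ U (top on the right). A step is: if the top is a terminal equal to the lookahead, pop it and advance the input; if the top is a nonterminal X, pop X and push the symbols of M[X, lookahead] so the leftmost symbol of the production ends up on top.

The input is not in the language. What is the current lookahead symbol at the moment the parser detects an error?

y

step 1: stack=$ U  input=b y y $  — expand U -> b R
step 2: stack=$ R b  input=b y y $  — match b
step 3: stack=$ R  input=y y $  — expand R -> U
step 4: stack=$ U  input=y y $  — expand U -> y P b
step 5: stack=$ b P y  input=y y $  — match y
step 6: stack=$ b P  input=y $  — error: M[P, y] is empty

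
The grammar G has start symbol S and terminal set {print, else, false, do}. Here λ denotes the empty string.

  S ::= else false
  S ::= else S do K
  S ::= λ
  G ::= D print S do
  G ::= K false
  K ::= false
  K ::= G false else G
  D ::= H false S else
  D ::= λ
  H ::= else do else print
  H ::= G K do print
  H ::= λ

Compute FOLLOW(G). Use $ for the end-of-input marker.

FIRST(S): from S::=else false we get {else}; from S::=else S do K we get {else}; from S::=λ we get {λ}. So FIRST(S) = {λ, else}.
FIRST(G): from G::=D print S do we get {else, false, print}; from G::=K false we get {else, false, print}. So FIRST(G) = {else, false, print}.
FIRST(K): from K::=false we get {false}; from K::=G false else G we get {else, false, print}. So FIRST(K) = {else, false, print}.
FIRST(H): from H::=else do else print we get {else}; from H::=G K do print we get {else, false, print}; from H::=λ we get {λ}. So FIRST(H) = {λ, else, false, print}.
FIRST(D): from D::=H false S else we get {else, false, print}; from D::=λ we get {λ}. So FIRST(D) = {λ, else, false, print}.
FOLLOW(S) includes $ since S is the start symbol.
FOLLOW(S): in S::=else S do K, S is followed by do K with FIRST {do}; in G::=D print S do, S is followed by do with FIRST {do}; in D::=H false S else, S is followed by else with FIRST {else}. Thus FOLLOW(S) = {$, do, else}.
FOLLOW(K): in S::=else S do K, the suffix after K is empty, so FOLLOW(K) ⊇ FOLLOW(S) = {$, do, else}; in G::=K false, K is followed by false with FIRST {false}; in H::=G K do print, K is followed by do print with FIRST {do}. Thus FOLLOW(K) = {$, do, else, false}.
FOLLOW(G): in K::=G false else G (occurrence 1), G is followed by false else G with FIRST {false}; in K::=G false else G (occurrence 2), the suffix after G is empty, so FOLLOW(G) ⊇ FOLLOW(K) = {$, do, else, false}; in H::=G K do print, G is followed by K do print with FIRST {else, false, print}. Thus FOLLOW(G) = {$, do, else, false, print}.
FOLLOW(D): in G::=D print S do, D is followed by print S do with FIRST {print}. Thus FOLLOW(D) = {print}.
FOLLOW(H): in D::=H false S else, H is followed by false S else with FIRST {false}. Thus FOLLOW(H) = {false}.

{$, do, else, false, print}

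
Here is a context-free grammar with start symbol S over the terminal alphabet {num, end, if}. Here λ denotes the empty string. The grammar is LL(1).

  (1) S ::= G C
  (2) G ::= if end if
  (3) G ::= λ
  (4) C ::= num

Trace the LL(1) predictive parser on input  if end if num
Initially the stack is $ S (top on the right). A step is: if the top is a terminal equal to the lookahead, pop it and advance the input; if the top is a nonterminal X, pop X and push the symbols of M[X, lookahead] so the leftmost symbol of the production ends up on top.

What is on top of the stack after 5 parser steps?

step 1: stack=$ S  input=if end if num $  — expand S ::= G C
step 2: stack=$ C G  input=if end if num $  — expand G ::= if end if
step 3: stack=$ C if end if  input=if end if num $  — match if
step 4: stack=$ C if end  input=end if num $  — match end
step 5: stack=$ C if  input=if num $  — match if
Stack after step 5: $ C (top = C).

C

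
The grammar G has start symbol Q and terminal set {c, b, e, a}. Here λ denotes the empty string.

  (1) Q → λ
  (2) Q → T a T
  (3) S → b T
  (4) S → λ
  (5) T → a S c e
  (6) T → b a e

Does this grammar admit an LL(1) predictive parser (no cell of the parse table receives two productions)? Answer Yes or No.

Yes

FIRST(Q) = {λ, a, b}
FIRST(S) = {λ, b}
FIRST(T) = {a, b}
FOLLOW(Q) = {$}
FOLLOW(S) = {c}
FOLLOW(T) = {$, a, c}
Each cell of M receives at most one production.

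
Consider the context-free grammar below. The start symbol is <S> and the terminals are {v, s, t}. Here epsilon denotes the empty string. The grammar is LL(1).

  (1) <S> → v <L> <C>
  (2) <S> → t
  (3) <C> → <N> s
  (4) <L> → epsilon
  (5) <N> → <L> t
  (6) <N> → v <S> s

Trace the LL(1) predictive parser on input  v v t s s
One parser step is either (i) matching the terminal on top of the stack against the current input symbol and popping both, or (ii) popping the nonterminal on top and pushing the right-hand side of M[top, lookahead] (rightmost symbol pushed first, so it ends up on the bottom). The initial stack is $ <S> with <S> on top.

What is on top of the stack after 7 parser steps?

     Stack        Input        Action
  1  $ <S>        v v t s s $  expand <S> → v <L> <C>
  2  $ <C> <L> v  v v t s s $  match v
  3  $ <C> <L>    v t s s $    expand <L> → epsilon
  4  $ <C>        v t s s $    expand <C> → <N> s
  5  $ s <N>      v t s s $    expand <N> → v <S> s
  6  $ s s <S> v  v t s s $    match v
  7  $ s s <S>    t s s $      expand <S> → t
Stack after step 7: $ s s t (top = t).

t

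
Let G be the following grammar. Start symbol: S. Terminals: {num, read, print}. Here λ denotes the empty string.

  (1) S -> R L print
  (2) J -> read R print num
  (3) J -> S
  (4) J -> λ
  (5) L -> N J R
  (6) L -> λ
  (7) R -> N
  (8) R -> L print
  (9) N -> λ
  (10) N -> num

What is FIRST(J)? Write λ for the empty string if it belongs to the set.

{λ, num, print, read}

FIRST(N) = {λ, num}
FIRST(S) = {num, print, read}  (via R L print)
FIRST(J) = {λ, num, print, read}  (via S)
FIRST(L) = {λ, num, print, read}  (via N J R)
FIRST(R) = {λ, num, print, read}  (via N, L print)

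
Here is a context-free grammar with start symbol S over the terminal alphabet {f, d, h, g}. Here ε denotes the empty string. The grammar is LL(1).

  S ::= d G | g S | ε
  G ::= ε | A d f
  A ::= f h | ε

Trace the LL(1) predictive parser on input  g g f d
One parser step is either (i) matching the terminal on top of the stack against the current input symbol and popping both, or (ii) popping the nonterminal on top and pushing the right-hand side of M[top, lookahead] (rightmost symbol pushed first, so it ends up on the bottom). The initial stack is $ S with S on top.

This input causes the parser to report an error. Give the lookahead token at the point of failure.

     Stack  Input      Action
  1  $ S    g g f d $  expand S ::= g S
  2  $ S g  g g f d $  match g
  3  $ S    g f d $    expand S ::= g S
  4  $ S g  g f d $    match g
  5  $ S    f d $      error: M[S, f] is empty

f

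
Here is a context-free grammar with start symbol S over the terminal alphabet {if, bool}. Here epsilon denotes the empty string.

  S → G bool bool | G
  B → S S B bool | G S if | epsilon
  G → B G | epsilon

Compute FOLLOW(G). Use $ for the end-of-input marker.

{$, bool, if}

FIRST(S): from S→G bool bool we get {bool, if}; from S→G we get {epsilon, bool, if}. So FIRST(S) = {epsilon, bool, if}.
FIRST(B): from B→S S B bool we get {bool, if}; from B→G S if we get {bool, if}; from B→epsilon we get {epsilon}. So FIRST(B) = {epsilon, bool, if}.
FIRST(G): from G→B G we get {epsilon, bool, if}; from G→epsilon we get {epsilon}. So FIRST(G) = {epsilon, bool, if}.
FOLLOW(S) includes $ since S is the start symbol.
FOLLOW(S): in B→S S B bool (occurrence 1), S is followed by S B bool with FIRST {bool, if}; in B→S S B bool (occurrence 2), S is followed by B bool with FIRST {bool, if}; in B→G S if, S is followed by if with FIRST {if}. Thus FOLLOW(S) = {$, bool, if}.
FOLLOW(G): in S→G bool bool, G is followed by bool bool with FIRST {bool}; in S→G, the suffix after G is empty, so FOLLOW(G) ⊇ FOLLOW(S) = {$, bool, if}; in B→G S if, G is followed by S if with FIRST {bool, if}; in G→B G, the suffix after G is empty (adds nothing new). Thus FOLLOW(G) = {$, bool, if}.
FOLLOW(B): in B→S S B bool, B is followed by bool with FIRST {bool}; in G→B G, B is followed by G with FIRST {epsilon, bool, if}; in G→B G, the suffix after B is nullable, so FOLLOW(B) ⊇ FOLLOW(G) = {$, bool, if}. Thus FOLLOW(B) = {$, bool, if}.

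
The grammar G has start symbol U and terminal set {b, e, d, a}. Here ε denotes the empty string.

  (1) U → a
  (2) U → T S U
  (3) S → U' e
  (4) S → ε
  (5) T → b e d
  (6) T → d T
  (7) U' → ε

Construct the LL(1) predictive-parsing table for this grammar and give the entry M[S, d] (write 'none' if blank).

FIRST(T): from T→b e d we get {b}; from T→d T we get {d}. So FIRST(T) = {b, d}.
FIRST(U'): from U'→ε we get {ε}. So FIRST(U') = {ε}.
FIRST(U): from U→a we get {a}; from U→T S U we get {b, d}. So FIRST(U) = {a, b, d}.
FIRST(S): from S→U' e we get {e}; from S→ε we get {ε}. So FIRST(S) = {ε, e}.
FOLLOW(U) includes $ since U is the start symbol.
FOLLOW(S): in U→T S U, S is followed by U with FIRST {a, b, d}. Thus FOLLOW(S) = {a, b, d}.
For S → U' e: FIRST(U' e) = {e}, so it goes in M[S, t] for t ∈ {e}.
For S → ε: FIRST(ε) = {ε}, so it goes in M[S, t] for t ∈ {}; since ε ∈ FIRST, also for every t ∈ FOLLOW(S) = {a, b, d}.

S → ε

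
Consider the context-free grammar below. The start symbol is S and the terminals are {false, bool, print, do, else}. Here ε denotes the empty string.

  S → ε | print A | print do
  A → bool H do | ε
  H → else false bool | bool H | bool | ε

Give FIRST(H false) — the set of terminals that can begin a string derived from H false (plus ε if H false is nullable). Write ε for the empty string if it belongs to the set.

FIRST(S) = {ε, print}
FIRST(A) = {ε, bool}
FIRST(H) = {ε, bool, else}
FIRST(H false): take FIRST of each symbol in turn, carrying on past any symbol whose FIRST contains ε; result {bool, else, false}.

{bool, else, false}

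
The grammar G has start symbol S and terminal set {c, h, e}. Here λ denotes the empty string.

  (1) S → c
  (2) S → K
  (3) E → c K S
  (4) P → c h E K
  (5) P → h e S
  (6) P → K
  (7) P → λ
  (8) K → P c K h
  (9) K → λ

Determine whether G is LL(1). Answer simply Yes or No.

FIRST(S) = {λ, c, h}
FIRST(E) = {c}
FIRST(P) = {λ, c, h}
FIRST(K) = {λ, c, h}
FOLLOW(S) = {$, c, h}
FOLLOW(E) = {c, h}
FOLLOW(P) = {c}
FOLLOW(K) = {$, c, h}
Cell M[K, c] receives both K → P c K h and K → λ — the grammar is not LL(1).

No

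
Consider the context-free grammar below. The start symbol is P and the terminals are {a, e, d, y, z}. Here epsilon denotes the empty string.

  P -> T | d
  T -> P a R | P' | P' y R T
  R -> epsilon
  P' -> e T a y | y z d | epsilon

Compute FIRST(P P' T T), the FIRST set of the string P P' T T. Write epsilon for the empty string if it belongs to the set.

{epsilon, a, d, e, y}

FIRST(R) = {epsilon}
FIRST(P') = {epsilon, e, y}
FIRST(P) = {epsilon, a, d, e, y}  (via T)
FIRST(T) = {epsilon, a, d, e, y}  (via P a R, P', P' y R T)
FIRST(P P' T T): take FIRST of each symbol in turn, carrying on past any symbol whose FIRST contains epsilon; result {epsilon, a, d, e, y}.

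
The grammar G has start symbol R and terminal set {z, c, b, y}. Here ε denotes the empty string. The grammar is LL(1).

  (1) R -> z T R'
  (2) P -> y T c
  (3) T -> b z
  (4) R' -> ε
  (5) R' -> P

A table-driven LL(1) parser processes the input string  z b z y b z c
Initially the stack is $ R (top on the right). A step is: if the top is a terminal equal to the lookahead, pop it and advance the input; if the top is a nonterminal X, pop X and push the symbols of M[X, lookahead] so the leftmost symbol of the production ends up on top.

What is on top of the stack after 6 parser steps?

step 1: stack=$ R  input=z b z y b z c $  — expand R -> z T R'
step 2: stack=$ R' T z  input=z b z y b z c $  — match z
step 3: stack=$ R' T  input=b z y b z c $  — expand T -> b z
step 4: stack=$ R' z b  input=b z y b z c $  — match b
step 5: stack=$ R' z  input=z y b z c $  — match z
step 6: stack=$ R'  input=y b z c $  — expand R' -> P
Stack after step 6: $ P (top = P).

P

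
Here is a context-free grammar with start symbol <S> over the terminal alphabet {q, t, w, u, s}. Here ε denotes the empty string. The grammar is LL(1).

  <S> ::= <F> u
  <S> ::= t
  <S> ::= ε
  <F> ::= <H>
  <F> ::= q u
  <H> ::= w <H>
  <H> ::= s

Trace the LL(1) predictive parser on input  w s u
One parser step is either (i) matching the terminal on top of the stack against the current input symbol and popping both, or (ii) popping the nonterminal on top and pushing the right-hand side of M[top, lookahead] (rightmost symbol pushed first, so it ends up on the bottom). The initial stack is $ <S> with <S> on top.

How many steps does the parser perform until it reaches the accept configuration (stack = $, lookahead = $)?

7

step 1: stack=$ <S>  input=w s u $  — expand <S> ::= <F> u
step 2: stack=$ u <F>  input=w s u $  — expand <F> ::= <H>
step 3: stack=$ u <H>  input=w s u $  — expand <H> ::= w <H>
step 4: stack=$ u <H> w  input=w s u $  — match w
step 5: stack=$ u <H>  input=s u $  — expand <H> ::= s
step 6: stack=$ u s  input=s u $  — match s
step 7: stack=$ u  input=u $  — match u
Accept reached after 7 steps.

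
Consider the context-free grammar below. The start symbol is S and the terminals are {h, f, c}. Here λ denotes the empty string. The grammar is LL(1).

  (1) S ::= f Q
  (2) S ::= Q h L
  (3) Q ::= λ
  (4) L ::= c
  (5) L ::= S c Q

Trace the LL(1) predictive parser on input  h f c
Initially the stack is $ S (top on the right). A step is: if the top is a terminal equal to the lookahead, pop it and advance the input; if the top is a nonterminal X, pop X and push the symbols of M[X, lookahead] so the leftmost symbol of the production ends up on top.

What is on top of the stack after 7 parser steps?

     Stack      Input    Action
  1  $ S        h f c $  expand S ::= Q h L
  2  $ L h Q    h f c $  expand Q ::= λ
  3  $ L h      h f c $  match h
  4  $ L        f c $    expand L ::= S c Q
  5  $ Q c S    f c $    expand S ::= f Q
  6  $ Q c Q f  f c $    match f
  7  $ Q c Q    c $      expand Q ::= λ
Stack after step 7: $ Q c (top = c).

c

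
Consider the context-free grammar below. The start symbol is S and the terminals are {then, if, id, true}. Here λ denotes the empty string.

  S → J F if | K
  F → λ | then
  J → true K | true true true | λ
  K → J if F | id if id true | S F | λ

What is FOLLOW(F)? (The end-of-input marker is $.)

{$, if, then}

FIRST(F): from F→λ we get {λ}; from F→then we get {then}. So FIRST(F) = {λ, then}.
FIRST(J): from J→true K we get {true}; from J→true true true we get {true}; from J→λ we get {λ}. So FIRST(J) = {λ, true}.
FIRST(S): from S→J F if we get {if, then, true}; from S→K we get {λ, id, if, then, true}. So FIRST(S) = {λ, id, if, then, true}.
FIRST(K): from K→J if F we get {if, true}; from K→id if id true we get {id}; from K→S F we get {λ, id, if, then, true}; from K→λ we get {λ}. So FIRST(K) = {λ, id, if, then, true}.
FOLLOW(S) includes $ since S is the start symbol.
FOLLOW(J): in S→J F if, J is followed by F if with FIRST {if, then}; in K→J if F, J is followed by if F with FIRST {if}. Thus FOLLOW(J) = {if, then}.
FOLLOW(S): in K→S F, S is followed by F with FIRST {λ, then}; in K→S F, the suffix after S is nullable, so FOLLOW(S) ⊇ FOLLOW(K) = {$, if, then}. Thus FOLLOW(S) = {$, if, then}.
FOLLOW(K): in S→K, the suffix after K is empty, so FOLLOW(K) ⊇ FOLLOW(S) = {$, if, then}; in J→true K, the suffix after K is empty, so FOLLOW(K) ⊇ FOLLOW(J) = {if, then}. Thus FOLLOW(K) = {$, if, then}.
FOLLOW(F): in S→J F if, F is followed by if with FIRST {if}; in K→J if F, the suffix after F is empty, so FOLLOW(F) ⊇ FOLLOW(K) = {$, if, then}; in K→S F, the suffix after F is empty, so FOLLOW(F) ⊇ FOLLOW(K) = {$, if, then}. Thus FOLLOW(F) = {$, if, then}.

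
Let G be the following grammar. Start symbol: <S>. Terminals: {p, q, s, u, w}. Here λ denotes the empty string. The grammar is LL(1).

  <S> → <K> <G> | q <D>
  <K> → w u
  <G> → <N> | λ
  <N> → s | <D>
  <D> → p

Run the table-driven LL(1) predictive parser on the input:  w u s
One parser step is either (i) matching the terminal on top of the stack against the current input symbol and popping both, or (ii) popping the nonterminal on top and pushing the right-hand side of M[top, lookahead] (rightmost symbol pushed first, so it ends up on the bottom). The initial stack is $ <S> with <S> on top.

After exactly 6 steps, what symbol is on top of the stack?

s

step 1: stack=$ <S>  input=w u s $  — expand <S> → <K> <G>
step 2: stack=$ <G> <K>  input=w u s $  — expand <K> → w u
step 3: stack=$ <G> u w  input=w u s $  — match w
step 4: stack=$ <G> u  input=u s $  — match u
step 5: stack=$ <G>  input=s $  — expand <G> → <N>
step 6: stack=$ <N>  input=s $  — expand <N> → s
Stack after step 6: $ s (top = s).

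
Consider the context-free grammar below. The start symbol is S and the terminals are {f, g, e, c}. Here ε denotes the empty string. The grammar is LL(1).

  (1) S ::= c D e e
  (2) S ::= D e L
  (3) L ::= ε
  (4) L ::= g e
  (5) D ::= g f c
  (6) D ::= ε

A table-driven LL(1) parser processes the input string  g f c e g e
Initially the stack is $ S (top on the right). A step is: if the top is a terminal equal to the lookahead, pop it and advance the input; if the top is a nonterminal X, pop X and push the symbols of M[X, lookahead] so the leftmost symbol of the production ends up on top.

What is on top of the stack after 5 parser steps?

e

step 1: stack=$ S  input=g f c e g e $  — expand S ::= D e L
step 2: stack=$ L e D  input=g f c e g e $  — expand D ::= g f c
step 3: stack=$ L e c f g  input=g f c e g e $  — match g
step 4: stack=$ L e c f  input=f c e g e $  — match f
step 5: stack=$ L e c  input=c e g e $  — match c
Stack after step 5: $ L e (top = e).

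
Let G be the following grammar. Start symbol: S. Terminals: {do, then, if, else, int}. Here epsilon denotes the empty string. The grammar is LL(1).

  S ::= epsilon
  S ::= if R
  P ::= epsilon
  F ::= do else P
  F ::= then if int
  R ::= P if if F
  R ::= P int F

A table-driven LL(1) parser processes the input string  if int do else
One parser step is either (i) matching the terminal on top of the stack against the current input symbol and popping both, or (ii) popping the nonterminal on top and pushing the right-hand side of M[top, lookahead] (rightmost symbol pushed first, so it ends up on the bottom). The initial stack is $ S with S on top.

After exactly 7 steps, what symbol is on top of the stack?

     Stack        Input             Action
  1  $ S          if int do else $  expand S ::= if R
  2  $ R if       if int do else $  match if
  3  $ R          int do else $     expand R ::= P int F
  4  $ F int P    int do else $     expand P ::= epsilon
  5  $ F int      int do else $     match int
  6  $ F          do else $         expand F ::= do else P
  7  $ P else do  do else $         match do
Stack after step 7: $ P else (top = else).

else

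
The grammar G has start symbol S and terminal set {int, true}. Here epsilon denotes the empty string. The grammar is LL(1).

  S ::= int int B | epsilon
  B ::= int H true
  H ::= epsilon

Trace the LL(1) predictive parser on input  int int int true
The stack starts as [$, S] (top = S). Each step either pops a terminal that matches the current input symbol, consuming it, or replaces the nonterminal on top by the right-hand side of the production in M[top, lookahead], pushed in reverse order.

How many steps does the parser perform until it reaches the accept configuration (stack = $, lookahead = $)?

     Stack         Input               Action
  1  $ S           int int int true $  expand S ::= int int B
  2  $ B int int   int int int true $  match int
  3  $ B int       int int true $      match int
  4  $ B           int true $          expand B ::= int H true
  5  $ true H int  int true $          match int
  6  $ true H      true $              expand H ::= epsilon
  7  $ true        true $              match true
Accept reached after 7 steps.

7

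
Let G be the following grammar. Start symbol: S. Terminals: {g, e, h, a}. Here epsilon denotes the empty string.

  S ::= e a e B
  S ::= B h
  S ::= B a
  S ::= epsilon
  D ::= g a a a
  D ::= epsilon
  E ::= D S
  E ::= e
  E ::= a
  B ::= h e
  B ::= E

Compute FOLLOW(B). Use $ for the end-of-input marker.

FIRST(D): from D::=g a a a we get {g}; from D::=epsilon we get {epsilon}. So FIRST(D) = {epsilon, g}.
FIRST(S): from S::=e a e B we get {e}; from S::=B h we get {a, e, g, h}; from S::=B a we get {a, e, g, h}; from S::=epsilon we get {epsilon}. So FIRST(S) = {epsilon, a, e, g, h}.
FIRST(E): from E::=D S we get {epsilon, a, e, g, h}; from E::=e we get {e}; from E::=a we get {a}. So FIRST(E) = {epsilon, a, e, g, h}.
FIRST(B): from B::=h e we get {h}; from B::=E we get {epsilon, a, e, g, h}. So FIRST(B) = {epsilon, a, e, g, h}.
FOLLOW(S) includes $ since S is the start symbol.
FOLLOW(S): in E::=D S, the suffix after S is empty, so FOLLOW(S) ⊇ FOLLOW(E) = {$, a, h}. Thus FOLLOW(S) = {$, a, h}.
FOLLOW(B): in S::=e a e B, the suffix after B is empty, so FOLLOW(B) ⊇ FOLLOW(S) = {$, a, h}; in S::=B h, B is followed by h with FIRST {h}; in S::=B a, B is followed by a with FIRST {a}. Thus FOLLOW(B) = {$, a, h}.
FOLLOW(E): in B::=E, the suffix after E is empty, so FOLLOW(E) ⊇ FOLLOW(B) = {$, a, h}. Thus FOLLOW(E) = {$, a, h}.
FOLLOW(D): in E::=D S, D is followed by S with FIRST {epsilon, a, e, g, h}; in E::=D S, the suffix after D is nullable, so FOLLOW(D) ⊇ FOLLOW(E) = {$, a, h}. Thus FOLLOW(D) = {$, a, e, g, h}.

{$, a, h}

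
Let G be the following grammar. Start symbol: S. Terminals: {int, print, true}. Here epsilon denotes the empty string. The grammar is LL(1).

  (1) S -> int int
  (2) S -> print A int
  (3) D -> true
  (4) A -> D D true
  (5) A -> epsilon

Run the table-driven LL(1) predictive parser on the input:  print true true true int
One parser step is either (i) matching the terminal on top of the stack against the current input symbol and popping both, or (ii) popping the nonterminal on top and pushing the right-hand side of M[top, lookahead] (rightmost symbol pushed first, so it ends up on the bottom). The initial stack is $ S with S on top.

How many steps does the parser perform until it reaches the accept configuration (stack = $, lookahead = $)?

     Stack              Input                       Action
  1  $ S                print true true true int $  expand S -> print A int
  2  $ int A print      print true true true int $  match print
  3  $ int A            true true true int $        expand A -> D D true
  4  $ int true D D     true true true int $        expand D -> true
  5  $ int true D true  true true true int $        match true
  6  $ int true D       true true int $             expand D -> true
  7  $ int true true    true true int $             match true
  8  $ int true         true int $                  match true
  9  $ int              int $                       match int
Accept reached after 9 steps.

9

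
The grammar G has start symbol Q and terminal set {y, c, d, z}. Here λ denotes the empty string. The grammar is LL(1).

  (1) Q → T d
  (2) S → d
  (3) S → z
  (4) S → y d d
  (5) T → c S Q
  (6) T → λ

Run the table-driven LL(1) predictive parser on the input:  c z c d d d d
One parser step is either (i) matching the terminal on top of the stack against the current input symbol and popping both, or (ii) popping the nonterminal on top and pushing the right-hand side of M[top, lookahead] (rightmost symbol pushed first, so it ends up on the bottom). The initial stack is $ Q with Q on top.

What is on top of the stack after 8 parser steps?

S

     Stack        Input            Action
  1  $ Q          c z c d d d d $  expand Q → T d
  2  $ d T        c z c d d d d $  expand T → c S Q
  3  $ d Q S c    c z c d d d d $  match c
  4  $ d Q S      z c d d d d $    expand S → z
  5  $ d Q z      z c d d d d $    match z
  6  $ d Q        c d d d d $      expand Q → T d
  7  $ d d T      c d d d d $      expand T → c S Q
  8  $ d d Q S c  c d d d d $      match c
Stack after step 8: $ d d Q S (top = S).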